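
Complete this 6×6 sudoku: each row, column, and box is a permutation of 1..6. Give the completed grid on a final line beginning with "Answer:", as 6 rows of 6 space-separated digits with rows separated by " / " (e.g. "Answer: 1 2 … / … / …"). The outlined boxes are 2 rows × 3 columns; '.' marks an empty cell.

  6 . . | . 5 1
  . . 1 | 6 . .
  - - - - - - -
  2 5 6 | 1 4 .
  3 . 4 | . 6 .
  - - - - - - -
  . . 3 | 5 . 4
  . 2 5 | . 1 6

Step 1. [r2c5∈{2,3}] 3 has one home in col 5: r2c5 ⇒ r2c5=3.
Step 2. [r1c4∈{2,4}] r1c4 is the only open cell in col 4 admitting 4, so r1c4=4.
Step 3. [r2c1∈{4,5}] row 2 places 5 nowhere but r2c1, so r2c1=5.
Step 4. [r4c6∈{2,5}] r4c6 is the only open cell in row 4 admitting 5, so r4c6=5.
Step 5. [r4c2∈{1}] r4c2 is down to just 1, so r4c2=1.
Step 6. [r3c6∈{3}] only 3 remains possible at r3c6 ⇒ r3c6=3.
Step 7. [r6c4∈{3}] r6c4's peers cover all but 3 ⇒ r6c4=3.
Step 8. [r1c2∈{3}] only 3 remains possible at r1c2 ⇒ r1c2=3.
Step 9. [r5c2∈{6}] only 6 remains possible at r5c2. So r5c2=6.
Step 10. [r2c6∈{2}] only 2 remains possible at r2c6, so r2c6=2.
Step 11. [r5c5∈{2}] r5c5 is down to just 2, so r5c5=2.
Step 12. [r1c3∈{2}] only 2 remains possible at r1c3, so r1c3=2.
Step 13. [r4c4∈{2}] r4c4 has the single candidate 2. So r4c4=2.
Step 14. [r6c1∈{4}] r6c1 has the single candidate 4 ⇒ r6c1=4.
Step 15. [r2c2∈{4}] r2c2 has the single candidate 4. So r2c2=4.
Step 16. [r5c1∈{1}] only 1 remains possible at r5c1, so r5c1=1.

Answer: 6 3 2 4 5 1 / 5 4 1 6 3 2 / 2 5 6 1 4 3 / 3 1 4 2 6 5 / 1 6 3 5 2 4 / 4 2 5 3 1 6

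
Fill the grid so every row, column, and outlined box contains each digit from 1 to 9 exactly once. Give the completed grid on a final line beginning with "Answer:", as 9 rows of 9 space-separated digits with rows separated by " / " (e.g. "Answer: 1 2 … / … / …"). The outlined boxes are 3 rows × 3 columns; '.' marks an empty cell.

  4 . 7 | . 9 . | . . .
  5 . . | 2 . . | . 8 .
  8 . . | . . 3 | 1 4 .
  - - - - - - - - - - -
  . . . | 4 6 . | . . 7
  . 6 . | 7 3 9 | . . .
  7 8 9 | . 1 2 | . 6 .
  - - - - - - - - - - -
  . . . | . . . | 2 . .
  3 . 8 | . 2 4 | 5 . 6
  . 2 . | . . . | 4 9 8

Step 1. [r6c4∈{5}] r6c4 has the single candidate 5. So r6c4=5.
Step 2. [r3c4∈{6}] nothing but 6 survives at r3c4 ⇒ r3c4=6.
Step 3. [r7c2∈{1,4,5,7,9}] r7c2 is the only open cell in col 2 admitting 4, so r7c2=4.
Step 4. [r4c2∈{1,3,5}] across col 2, 5 lands solely at r4c2 ⇒ r4c2=5.
Step 5. [r2c3∈{1,3,6}] r2c3 is the only open cell in box 1 admitting 6 ⇒ r2c3=6.
Step 6. [r3c5∈{5,7}] 7 has one home in row 3: r3c5. So r3c5=7.
Step 7. [r1c6∈{1,5,8}] box 2 places 5 nowhere but r1c6 ⇒ r1c6=5.
Step 8. [r6c7∈{3}] only 3 remains possible at r6c7, so r6c7=3.
Step 9. [r2c6∈{1}] only 1 remains possible at r2c6 ⇒ r2c6=1.
Step 10. [r7c1∈{1,6,9}] col 1 places 9 nowhere but r7c1, so r7c1=9.
Step 11. [r7c6∈{6,7,8}] in row 7, 6 fits only at r7c6, so r7c6=6.
Step 12. [r7c8∈{1,3,7}] 7 has one home in row 7: r7c8, so r7c8=7.
Step 13. [r8c8∈{1}] nothing but 1 survives at r8c8 ⇒ r8c8=1.
Step 14. [r4c8∈{2}] r4c8 has the single candidate 2. So r4c8=2.
Step 15. [r5c9∈{1,4,5}] r5c9 is the only open cell in col 9 admitting 1, so r5c9=1.
Step 16. [r1c8∈{3}] r1c8 has the single candidate 3 ⇒ r1c8=3.
Step 17. [r2c9∈{9}] r2c9's peers cover all but 9. So r2c9=9.
Step 18. [r9c5∈{5}] r9c5 has the single candidate 5. So r9c5=5.
Step 19. [r9c3∈{1}] nothing but 1 survives at r9c3, so r9c3=1.
Step 20. [r7c4∈{1,3,8}] across row 7, 1 lands solely at r7c4. So r7c4=1.
Step 21. [r3c3∈{2}] r3c3 is down to just 2, so r3c3=2.
Step 22. [r4c6∈{8}] r4c6's peers cover all but 8 ⇒ r4c6=8.
Step 23. [r1c4∈{8}] r1c4 has the single candidate 8. So r1c4=8.
Step 24. [r1c2∈{1}] only 1 remains possible at r1c2, so r1c2=1.
Step 25. [r7c5∈{8}] only 8 remains possible at r7c5 ⇒ r7c5=8.
Step 26. [r5c8∈{5}] r5c8 is down to just 5, so r5c8=5.
Step 27. [r4c7∈{9}] r4c7 has the single candidate 9 ⇒ r4c7=9.
Step 28. [r1c9∈{2}] r1c9's peers cover all but 2, so r1c9=2.
Step 29. [r9c6∈{7}] r9c6's peers cover all but 7, so r9c6=7.
Step 30. [r1c7∈{6}] nothing but 6 survives at r1c7 ⇒ r1c7=6.
Step 31. [r9c1∈{6}] only 6 remains possible at r9c1, so r9c1=6.
Step 32. [r8c2∈{7}] only 7 remains possible at r8c2 ⇒ r8c2=7.
Step 33. [r7c3∈{5}] r7c3 has the single candidate 5. So r7c3=5.
Step 34. [r3c9∈{5}] r3c9 is down to just 5 ⇒ r3c9=5.
Step 35. [r8c4∈{9}] nothing but 9 survives at r8c4. So r8c4=9.
Step 36. [r7c9∈{3}] r7c9 is down to just 3. So r7c9=3.
Step 37. [r9c4∈{3}] r9c4 is down to just 3, so r9c4=3.
Step 38. [r4c1∈{1}] nothing but 1 survives at r4c1. So r4c1=1.
Step 39. [r2c7∈{7}] r2c7 is down to just 7, so r2c7=7.
Step 40. [r3c2∈{9}] only 9 remains possible at r3c2. So r3c2=9.
Step 41. [r2c5∈{4}] r2c5 has the single candidate 4, so r2c5=4.
Step 42. [r6c9∈{4}] r6c9 is down to just 4 ⇒ r6c9=4.
Step 43. [r5c3∈{4}] r5c3 has the single candidate 4 ⇒ r5c3=4.
Step 44. [r4c3∈{3}] only 3 remains possible at r4c3. So r4c3=3.
Step 45. [r2c2∈{3}] only 3 remains possible at r2c2. So r2c2=3.
Step 46. [r5c1∈{2}] nothing but 2 survives at r5c1, so r5c1=2.
Step 47. [r5c7∈{8}] r5c7 is down to just 8. So r5c7=8.

Answer: 4 1 7 8 9 5 6 3 2 / 5 3 6 2 4 1 7 8 9 / 8 9 2 6 7 3 1 4 5 / 1 5 3 4 6 8 9 2 7 / 2 6 4 7 3 9 8 5 1 / 7 8 9 5 1 2 3 6 4 / 9 4 5 1 8 6 2 7 3 / 3 7 8 9 2 4 5 1 6 / 6 2 1 3 5 7 4 9 8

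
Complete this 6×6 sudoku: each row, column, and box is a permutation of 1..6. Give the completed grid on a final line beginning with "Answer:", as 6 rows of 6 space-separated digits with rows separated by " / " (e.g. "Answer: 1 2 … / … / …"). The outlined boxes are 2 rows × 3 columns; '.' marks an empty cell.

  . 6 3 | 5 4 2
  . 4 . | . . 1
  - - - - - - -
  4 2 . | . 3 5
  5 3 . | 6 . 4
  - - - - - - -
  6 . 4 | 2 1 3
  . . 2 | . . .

Step 1. [r6c5∈{5,6}] col 5 places 5 nowhere but r6c5, so r6c5=5.
Step 2. [r6c2∈{1}] nothing but 1 survives at r6c2. So r6c2=1.
Step 3. [r4c3∈{1}] only 1 remains possible at r4c3 ⇒ r4c3=1.
Step 4. [r2c5∈{6}] nothing but 6 survives at r2c5 ⇒ r2c5=6.
Step 5. [r2c4∈{3}] r2c4's peers cover all but 3, so r2c4=3.
Step 6. [r2c1∈{2}] nothing but 2 survives at r2c1. So r2c1=2.
Step 7. [r6c6∈{6}] r6c6 is down to just 6, so r6c6=6.
Step 8. [r4c5∈{2}] r4c5's peers cover all but 2. So r4c5=2.
Step 9. [r1c1∈{1}] only 1 remains possible at r1c1. So r1c1=1.
Step 10. [r2c3∈{5}] nothing but 5 survives at r2c3 ⇒ r2c3=5.
Step 11. [r3c4∈{1}] r3c4 is down to just 1 ⇒ r3c4=1.
Step 12. [r6c4∈{4}] r6c4 has the single candidate 4, so r6c4=4.
Step 13. [r3c3∈{6}] r3c3's peers cover all but 6. So r3c3=6.
Step 14. [r6c1∈{3}] r6c1 is down to just 3 ⇒ r6c1=3.
Step 15. [r5c2∈{5}] r5c2 has the single candidate 5, so r5c2=5.

Answer: 1 6 3 5 4 2 / 2 4 5 3 6 1 / 4 2 6 1 3 5 / 5 3 1 6 2 4 / 6 5 4 2 1 3 / 3 1 2 4 5 6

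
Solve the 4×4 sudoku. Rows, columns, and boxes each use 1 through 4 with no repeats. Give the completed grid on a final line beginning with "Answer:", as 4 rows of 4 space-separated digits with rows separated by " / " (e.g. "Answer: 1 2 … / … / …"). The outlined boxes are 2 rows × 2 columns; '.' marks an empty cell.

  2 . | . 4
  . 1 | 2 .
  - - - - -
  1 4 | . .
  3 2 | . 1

Step 1. [r3c3∈{3}] only 3 remains possible at r3c3, so r3c3=3.
Step 2. [r2c1∈{4}] r2c1 is down to just 4. So r2c1=4.
Step 3. [r1c2∈{3}] only 3 remains possible at r1c2, so r1c2=3.
Step 4. [r1c3∈{1}] nothing but 1 survives at r1c3. So r1c3=1.
Step 5. [r3c4∈{2}] r3c4 has the single candidate 2 ⇒ r3c4=2.
Step 6. [r2c4∈{3}] r2c4 has the single candidate 3. So r2c4=3.
Step 7. [r4c3∈{4}] r4c3 has the single candidate 4 ⇒ r4c3=4.

Answer: 2 3 1 4 / 4 1 2 3 / 1 4 3 2 / 3 2 4 1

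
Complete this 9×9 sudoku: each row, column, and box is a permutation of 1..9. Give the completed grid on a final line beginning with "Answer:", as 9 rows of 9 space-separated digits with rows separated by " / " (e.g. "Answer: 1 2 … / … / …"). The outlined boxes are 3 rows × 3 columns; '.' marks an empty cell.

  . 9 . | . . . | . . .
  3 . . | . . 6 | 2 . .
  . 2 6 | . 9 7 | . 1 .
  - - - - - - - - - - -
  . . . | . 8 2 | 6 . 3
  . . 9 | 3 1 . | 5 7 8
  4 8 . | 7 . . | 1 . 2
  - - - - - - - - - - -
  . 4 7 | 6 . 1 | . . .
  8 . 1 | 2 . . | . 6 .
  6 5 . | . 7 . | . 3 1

Step 1. [r3c1∈{5}] r3c1's peers cover all but 5. So r3c1=5.
Step 2. [r3c9∈{4}] only 4 remains possible at r3c9 ⇒ r3c9=4.
Step 3. [r3c4∈{8}] nothing but 8 survives at r3c4 ⇒ r3c4=8.
Step 4. [r7c1∈{2,9}] 9 has one home in col 1: r7c1. So r7c1=9.
Step 5. [r7c9∈{5}] only 5 remains possible at r7c9. So r7c9=5.
Step 6. [r5c6∈{4}] nothing but 4 survives at r5c6. So r5c6=4.
Step 7. [r7c5∈{3}] r7c5 has the single candidate 3, so r7c5=3.
Step 8. [r7c7∈{8}] nothing but 8 survives at r7c7 ⇒ r7c7=8.
Step 9. [r6c8∈{9}] only 9 remains possible at r6c8. So r6c8=9.
Step 10. [r6c6∈{5}] r6c6 has the single candidate 5. So r6c6=5.
Step 11. [r8c6∈{9}] r8c6 has the single candidate 9, so r8c6=9.
Step 12. [r9c4∈{4}] r9c4 is down to just 4 ⇒ r9c4=4.
Step 13. [r8c9∈{7}] r8c9 is down to just 7. So r8c9=7.
Step 14. [r2c2∈{1,7}] 7 has one home in row 2: r2c2. So r2c2=7.
Step 15. [r1c1∈{1}] r1c1 has the single candidate 1. So r1c1=1.
Step 16. [r1c4∈{5}] nothing but 5 survives at r1c4. So r1c4=5.
Step 17. [r2c5∈{4}] nothing but 4 survives at r2c5 ⇒ r2c5=4.
Step 18. [r2c3∈{8}] r2c3 is down to just 8 ⇒ r2c3=8.
Step 19. [r3c7∈{3}] only 3 remains possible at r3c7, so r3c7=3.
Step 20. [r6c3∈{3}] only 3 remains possible at r6c3, so r6c3=3.
Step 21. [r1c8∈{8}] r1c8 has the single candidate 8 ⇒ r1c8=8.
Step 22. [r7c8∈{2}] only 2 remains possible at r7c8. So r7c8=2.
Step 23. [r8c7∈{4}] r8c7's peers cover all but 4, so r8c7=4.
Step 24. [r4c8∈{4}] r4c8 has the single candidate 4 ⇒ r4c8=4.
Step 25. [r9c3∈{2}] r9c3's peers cover all but 2, so r9c3=2.
Step 26. [r5c2∈{6}] nothing but 6 survives at r5c2, so r5c2=6.
Step 27. [r8c5∈{5}] r8c5's peers cover all but 5, so r8c5=5.
Step 28. [r1c3∈{4}] r1c3 is down to just 4. So r1c3=4.
Step 29. [r1c5∈{2}] nothing but 2 survives at r1c5, so r1c5=2.
Step 30. [r9c6∈{8}] r9c6 has the single candidate 8. So r9c6=8.
Step 31. [r4c2∈{1}] r4c2 is down to just 1, so r4c2=1.
Step 32. [r9c7∈{9}] r9c7 is down to just 9. So r9c7=9.
Step 33. [r6c5∈{6}] nothing but 6 survives at r6c5 ⇒ r6c5=6.
Step 34. [r1c7∈{7}] r1c7 is down to just 7. So r1c7=7.
Step 35. [r1c9∈{6}] r1c9's peers cover all but 6 ⇒ r1c9=6.
Step 36. [r4c3∈{5}] r4c3 has the single candidate 5. So r4c3=5.
Step 37. [r1c6∈{3}] nothing but 3 survives at r1c6. So r1c6=3.
Step 38. [r4c1∈{7}] r4c1 has the single candidate 7 ⇒ r4c1=7.
Step 39. [r8c2∈{3}] r8c2 is down to just 3. So r8c2=3.
Step 40. [r2c4∈{1}] r2c4 is down to just 1 ⇒ r2c4=1.
Step 41. [r4c4∈{9}] r4c4's peers cover all but 9. So r4c4=9.
Step 42. [r2c8∈{5}] r2c8's peers cover all but 5, so r2c8=5.
Step 43. [r5c1∈{2}] r5c1 has the single candidate 2, so r5c1=2.
Step 44. [r2c9∈{9}] r2c9 has the single candidate 9. So r2c9=9.

Answer: 1 9 4 5 2 3 7 8 6 / 3 7 8 1 4 6 2 5 9 / 5 2 6 8 9 7 3 1 4 / 7 1 5 9 8 2 6 4 3 / 2 6 9 3 1 4 5 7 8 / 4 8 3 7 6 5 1 9 2 / 9 4 7 6 3 1 8 2 5 / 8 3 1 2 5 9 4 6 7 / 6 5 2 4 7 8 9 3 1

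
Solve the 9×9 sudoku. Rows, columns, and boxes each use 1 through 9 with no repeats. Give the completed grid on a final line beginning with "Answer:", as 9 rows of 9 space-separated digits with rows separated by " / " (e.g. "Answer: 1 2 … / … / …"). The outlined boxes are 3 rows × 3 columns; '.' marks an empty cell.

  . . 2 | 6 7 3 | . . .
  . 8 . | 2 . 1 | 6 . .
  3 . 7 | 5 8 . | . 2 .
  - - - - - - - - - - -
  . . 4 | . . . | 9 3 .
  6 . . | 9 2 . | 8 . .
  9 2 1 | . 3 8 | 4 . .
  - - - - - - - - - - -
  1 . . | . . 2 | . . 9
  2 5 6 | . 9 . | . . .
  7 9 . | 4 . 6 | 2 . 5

Step 1. [r6c4∈{7}] r6c4 has the single candidate 7. So r6c4=7.
Step 2. [r3c7∈{1}] r3c7's peers cover all but 1 ⇒ r3c7=1.
Step 3. [r3c9∈{4}] r3c9 has the single candidate 4, so r3c9=4.
Step 4. [r9c3∈{3,8}] r9c3 is the only open cell in row 9 admitting 3 ⇒ r9c3=3.
Step 5. [r9c8∈{1,8}] 8 has one home in row 9: r9c8, so r9c8=8.
Step 6. [r6c8∈{5,6}] r6c8 is the only open cell in row 6 admitting 5, so r6c8=5.
Step 7. [r4c9∈{1,2,6,7}] across row 4, 2 lands solely at r4c9, so r4c9=2.
Step 8. [r4c6∈{5}] nothing but 5 survives at r4c6 ⇒ r4c6=5.
Step 9. [r8c8∈{1,4,7}] row 8 places 4 nowhere but r8c8. So r8c8=4.
Step 10. [r8c9∈{1,3,7}] r8c9 is the only open cell in box 9 admitting 1 ⇒ r8c9=1.
Step 11. [r5c9∈{7}] r5c9 has the single candidate 7, so r5c9=7.
Step 12. [r8c4∈{3,8}] across row 8, 8 lands solely at r8c4 ⇒ r8c4=8.
Step 13. [r2c3∈{5,9}] col 3 places 9 nowhere but r2c3 ⇒ r2c3=9.
Step 14. [r2c1∈{4,5}] 5 has one home in row 2: r2c1 ⇒ r2c1=5.
Step 15. [r8c7∈{3,7}] 3 has one home in row 8: r8c7 ⇒ r8c7=3.
Step 16. [r1c1∈{4}] r1c1 is down to just 4 ⇒ r1c1=4.
Step 17. [r2c8∈{7}] nothing but 7 survives at r2c8 ⇒ r2c8=7.
Step 18. [r4c5∈{1,6}] in row 4, 6 fits only at r4c5. So r4c5=6.
Step 19. [r7c2∈{4}] r7c2's peers cover all but 4. So r7c2=4.
Step 20. [r6c9∈{6}] only 6 remains possible at r6c9, so r6c9=6.
Step 21. [r4c2∈{7}] r4c2 is down to just 7, so r4c2=7.
Step 22. [r7c3∈{8}] r7c3's peers cover all but 8 ⇒ r7c3=8.
Step 23. [r4c1∈{8}] nothing but 8 survives at r4c1 ⇒ r4c1=8.
Step 24. [r2c5∈{4}] r2c5's peers cover all but 4, so r2c5=4.
Step 25. [r1c2∈{1}] nothing but 1 survives at r1c2. So r1c2=1.
Step 26. [r4c4∈{1}] r4c4's peers cover all but 1, so r4c4=1.
Step 27. [r2c9∈{3}] r2c9 is down to just 3 ⇒ r2c9=3.
Step 28. [r8c6∈{7}] nothing but 7 survives at r8c6. So r8c6=7.
Step 29. [r7c5∈{5}] nothing but 5 survives at r7c5 ⇒ r7c5=5.
Step 30. [r9c5∈{1}] r9c5 is down to just 1, so r9c5=1.
Step 31. [r1c9∈{8}] r1c9's peers cover all but 8 ⇒ r1c9=8.
Step 32. [r5c2∈{3}] r5c2 has the single candidate 3 ⇒ r5c2=3.
Step 33. [r3c6∈{9}] nothing but 9 survives at r3c6 ⇒ r3c6=9.
Step 34. [r7c4∈{3}] r7c4 has the single candidate 3. So r7c4=3.
Step 35. [r5c8∈{1}] r5c8 has the single candidate 1 ⇒ r5c8=1.
Step 36. [r3c2∈{6}] r3c2 is down to just 6. So r3c2=6.
Step 37. [r1c7∈{5}] only 5 remains possible at r1c7. So r1c7=5.
Step 38. [r7c8∈{6}] r7c8 has the single candidate 6 ⇒ r7c8=6.
Step 39. [r5c3∈{5}] nothing but 5 survives at r5c3 ⇒ r5c3=5.
Step 40. [r1c8∈{9}] r1c8's peers cover all but 9, so r1c8=9.
Step 41. [r5c6∈{4}] r5c6's peers cover all but 4 ⇒ r5c6=4.
Step 42. [r7c7∈{7}] nothing but 7 survives at r7c7, so r7c7=7.

Answer: 4 1 2 6 7 3 5 9 8 / 5 8 9 2 4 1 6 7 3 / 3 6 7 5 8 9 1 2 4 / 8 7 4 1 6 5 9 3 2 / 6 3 5 9 2 4 8 1 7 / 9 2 1 7 3 8 4 5 6 / 1 4 8 3 5 2 7 6 9 / 2 5 6 8 9 7 3 4 1 / 7 9 3 4 1 6 2 8 5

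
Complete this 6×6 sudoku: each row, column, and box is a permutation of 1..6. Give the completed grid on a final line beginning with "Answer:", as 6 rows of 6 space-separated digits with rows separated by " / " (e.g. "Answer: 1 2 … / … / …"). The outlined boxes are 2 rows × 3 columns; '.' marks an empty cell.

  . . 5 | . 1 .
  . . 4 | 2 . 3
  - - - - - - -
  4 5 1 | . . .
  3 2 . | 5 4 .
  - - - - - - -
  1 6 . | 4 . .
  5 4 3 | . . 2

Step 1. [r1c4∈{6}] only 6 remains possible at r1c4, so r1c4=6.
Step 2. [r3c5∈{2,3,6}] in row 3, 2 fits only at r3c5, so r3c5=2.
Step 3. [r2c5∈{5}] nothing but 5 survives at r2c5. So r2c5=5.
Step 4. [r4c6∈{1,6}] in row 4, 1 fits only at r4c6 ⇒ r4c6=1.
Step 5. [r6c4∈{1}] r6c4's peers cover all but 1, so r6c4=1.
Step 6. [r3c6∈{6}] r3c6 is down to just 6. So r3c6=6.
Step 7. [r2c1∈{6}] only 6 remains possible at r2c1, so r2c1=6.
Step 8. [r1c6∈{4}] r1c6 is down to just 4. So r1c6=4.
Step 9. [r2c2∈{1}] nothing but 1 survives at r2c2. So r2c2=1.
Step 10. [r6c5∈{6}] nothing but 6 survives at r6c5, so r6c5=6.
Step 11. [r4c3∈{6}] r4c3 is down to just 6 ⇒ r4c3=6.
Step 12. [r1c2∈{3}] nothing but 3 survives at r1c2. So r1c2=3.
Step 13. [r1c1∈{2}] r1c1's peers cover all but 2. So r1c1=2.
Step 14. [r5c6∈{5}] nothing but 5 survives at r5c6, so r5c6=5.
Step 15. [r3c4∈{3}] r3c4 has the single candidate 3 ⇒ r3c4=3.
Step 16. [r5c5∈{3}] only 3 remains possible at r5c5. So r5c5=3.
Step 17. [r5c3∈{2}] r5c3 has the single candidate 2, so r5c3=2.

Answer: 2 3 5 6 1 4 / 6 1 4 2 5 3 / 4 5 1 3 2 6 / 3 2 6 5 4 1 / 1 6 2 4 3 5 / 5 4 3 1 6 2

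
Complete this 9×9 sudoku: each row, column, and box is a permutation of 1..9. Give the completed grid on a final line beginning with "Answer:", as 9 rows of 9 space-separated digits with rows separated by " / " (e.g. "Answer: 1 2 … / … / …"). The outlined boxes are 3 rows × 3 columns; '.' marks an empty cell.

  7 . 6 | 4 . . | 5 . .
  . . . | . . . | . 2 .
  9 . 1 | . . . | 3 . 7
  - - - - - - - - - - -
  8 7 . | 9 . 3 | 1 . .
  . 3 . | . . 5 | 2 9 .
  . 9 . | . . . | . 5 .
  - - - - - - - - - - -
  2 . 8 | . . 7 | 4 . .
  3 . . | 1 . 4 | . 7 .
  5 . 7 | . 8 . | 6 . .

Step 1. [r5c3∈{4}] r5c3 is down to just 4. So r5c3=4.
Step 2. [r1c5∈{1,2,3,9}] r1c5 is the only open cell in row 1 admitting 3. So r1c5=3.
Step 3. [r6c9∈{3,4,6,8}] across row 6, 3 lands solely at r6c9, so r6c9=3.
Step 4. [r6c5∈{1,2,4,6,7}] r6c5 is the only open cell in row 6 admitting 4 ⇒ r6c5=4.
Step 5. [r9c2∈{1,4}] row 9 places 4 nowhere but r9c2 ⇒ r9c2=4.
Step 6. [r3c8∈{4,6,8}] row 3 places 4 nowhere but r3c8, so r3c8=4.
Step 7. [r2c9∈{1,6,8,9}] across box 3, 6 lands solely at r2c9, so r2c9=6.
Step 8. [r1c8∈{1,8}] in col 8, 8 fits only at r1c8, so r1c8=8.
Step 9. [r2c7∈{9}] r2c7's peers cover all but 9, so r2c7=9.
Step 10. [r5c9∈{8}] r5c9 has the single candidate 8 ⇒ r5c9=8.
Step 11. [r1c6∈{1,2,9}] r1c6 is the only open cell in row 1 admitting 9. So r1c6=9.
Step 12. [r9c6∈{2}] r9c6 has the single candidate 2 ⇒ r9c6=2.
Step 13. [r7c2∈{1,6}] 1 has one home in col 2: r7c2, so r7c2=1.
Step 14. [r9c9∈{1,9}] r9c9 is the only open cell in row 9 admitting 9. So r9c9=9.
Step 15. [r7c9∈{5}] r7c9 has the single candidate 5, so r7c9=5.
Step 16. [r8c5∈{5,6,9}] 5 has one home in row 8: r8c5 ⇒ r8c5=5.
Step 17. [r4c3∈{2,5}] row 4 places 5 nowhere but r4c3, so r4c3=5.
Step 18. [r4c5∈{2,6}] in row 4, 2 fits only at r4c5. So r4c5=2.
Step 19. [r3c4∈{2,5,6,8}] col 4 places 2 nowhere but r3c4 ⇒ r3c4=2.
Step 20. [r3c5∈{6}] r3c5 has the single candidate 6, so r3c5=6.
Step 21. [r6c6∈{1,6,8}] col 6 places 6 nowhere but r6c6 ⇒ r6c6=6.
Step 22. [r2c4∈{5,7,8}] r2c4 is the only open cell in col 4 admitting 5 ⇒ r2c4=5.
Step 23. [r5c5∈{1,7}] in box 5, 1 fits only at r5c5 ⇒ r5c5=1.
Step 24. [r7c8∈{3}] r7c8 is down to just 3, so r7c8=3.
Step 25. [r3c6∈{8}] r3c6 is down to just 8. So r3c6=8.
Step 26. [r5c4∈{7}] r5c4 has the single candidate 7. So r5c4=7.
Step 27. [r2c5∈{7}] nothing but 7 survives at r2c5. So r2c5=7.
Step 28. [r8c2∈{6}] only 6 remains possible at r8c2. So r8c2=6.
Step 29. [r2c2∈{8}] nothing but 8 survives at r2c2 ⇒ r2c2=8.
Step 30. [r2c3∈{3}] nothing but 3 survives at r2c3, so r2c3=3.
Step 31. [r4c8∈{6}] r4c8 is down to just 6. So r4c8=6.
Step 32. [r7c5∈{9}] r7c5 is down to just 9 ⇒ r7c5=9.
Step 33. [r3c2∈{5}] r3c2's peers cover all but 5. So r3c2=5.
Step 34. [r4c9∈{4}] nothing but 4 survives at r4c9 ⇒ r4c9=4.
Step 35. [r5c1∈{6}] r5c1 is down to just 6, so r5c1=6.
Step 36. [r6c4∈{8}] only 8 remains possible at r6c4. So r6c4=8.
Step 37. [r8c9∈{2}] r8c9 is down to just 2. So r8c9=2.
Step 38. [r7c4∈{6}] r7c4 is down to just 6. So r7c4=6.
Step 39. [r2c6∈{1}] nothing but 1 survives at r2c6. So r2c6=1.
Step 40. [r6c1∈{1}] only 1 remains possible at r6c1, so r6c1=1.
Step 41. [r9c4∈{3}] r9c4 is down to just 3. So r9c4=3.
Step 42. [r6c7∈{7}] r6c7 has the single candidate 7. So r6c7=7.
Step 43. [r1c9∈{1}] nothing but 1 survives at r1c9, so r1c9=1.
Step 44. [r8c7∈{8}] r8c7 is down to just 8, so r8c7=8.
Step 45. [r9c8∈{1}] r9c8 has the single candidate 1. So r9c8=1.
Step 46. [r1c2∈{2}] nothing but 2 survives at r1c2 ⇒ r1c2=2.
Step 47. [r6c3∈{2}] r6c3 has the single candidate 2 ⇒ r6c3=2.
Step 48. [r8c3∈{9}] r8c3's peers cover all but 9 ⇒ r8c3=9.
Step 49. [r2c1∈{4}] nothing but 4 survives at r2c1 ⇒ r2c1=4.

Answer: 7 2 6 4 3 9 5 8 1 / 4 8 3 5 7 1 9 2 6 / 9 5 1 2 6 8 3 4 7 / 8 7 5 9 2 3 1 6 4 / 6 3 4 7 1 5 2 9 8 / 1 9 2 8 4 6 7 5 3 / 2 1 8 6 9 7 4 3 5 / 3 6 9 1 5 4 8 7 2 / 5 4 7 3 8 2 6 1 9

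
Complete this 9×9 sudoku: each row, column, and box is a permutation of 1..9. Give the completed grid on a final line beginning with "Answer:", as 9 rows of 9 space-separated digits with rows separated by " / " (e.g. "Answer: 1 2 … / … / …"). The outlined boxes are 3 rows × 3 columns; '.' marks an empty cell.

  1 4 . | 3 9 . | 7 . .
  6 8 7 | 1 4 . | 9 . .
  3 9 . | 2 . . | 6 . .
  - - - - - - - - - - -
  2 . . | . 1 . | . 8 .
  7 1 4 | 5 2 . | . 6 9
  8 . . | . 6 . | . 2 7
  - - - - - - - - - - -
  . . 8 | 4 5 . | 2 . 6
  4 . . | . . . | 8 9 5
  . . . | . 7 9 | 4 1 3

Step 1. [r3c3∈{5}] nothing but 5 survives at r3c3. So r3c3=5.
Step 2. [r8c6∈{1,2,3,6}] 2 has one home in col 6: r8c6 ⇒ r8c6=2.
Step 3. [r5c7∈{3}] r5c7 has the single candidate 3 ⇒ r5c7=3.
Step 4. [r8c5∈{3}] only 3 remains possible at r8c5 ⇒ r8c5=3.
Step 5. [r7c2∈{3,7}] r7c2 is the only open cell in row 7 admitting 3. So r7c2=3.
Step 6. [r8c4∈{6}] nothing but 6 survives at r8c4 ⇒ r8c4=6.
Step 7. [r9c2∈{2,5,6}] 2 has one home in col 2: r9c2 ⇒ r9c2=2.
Step 8. [r3c5∈{8}] r3c5's peers cover all but 8. So r3c5=8.
Step 9. [r4c7∈{5}] r4c7 has the single candidate 5, so r4c7=5.
Step 10. [r1c8∈{5}] nothing but 5 survives at r1c8, so r1c8=5.
Step 11. [r4c4∈{7,9}] col 4 places 7 nowhere but r4c4. So r4c4=7.
Step 12. [r4c3∈{3,6,9}] 9 has one home in row 4: r4c3, so r4c3=9.
Step 13. [r4c9∈{4}] nothing but 4 survives at r4c9, so r4c9=4.
Step 14. [r6c6∈{3,4}] row 6 places 4 nowhere but r6c6 ⇒ r6c6=4.
Step 15. [r1c9∈{2,8}] 8 has one home in row 1: r1c9 ⇒ r1c9=8.
Step 16. [r2c6∈{5}] only 5 remains possible at r2c6. So r2c6=5.
Step 17. [r3c8∈{4}] nothing but 4 survives at r3c8, so r3c8=4.
Step 18. [r8c3∈{1}] only 1 remains possible at r8c3, so r8c3=1.
Step 19. [r6c2∈{5}] r6c2 is down to just 5. So r6c2=5.
Step 20. [r6c4∈{9}] r6c4's peers cover all but 9, so r6c4=9.
Step 21. [r3c6∈{7}] r3c6 is down to just 7 ⇒ r3c6=7.
Step 22. [r7c1∈{9}] r7c1's peers cover all but 9. So r7c1=9.
Step 23. [r6c3∈{3}] r6c3's peers cover all but 3. So r6c3=3.
Step 24. [r8c2∈{7}] nothing but 7 survives at r8c2. So r8c2=7.
Step 25. [r2c8∈{3}] r2c8's peers cover all but 3, so r2c8=3.
Step 26. [r3c9∈{1}] r3c9 has the single candidate 1 ⇒ r3c9=1.
Step 27. [r9c4∈{8}] r9c4's peers cover all but 8, so r9c4=8.
Step 28. [r4c6∈{3}] r4c6's peers cover all but 3, so r4c6=3.
Step 29. [r1c3∈{2}] r1c3 has the single candidate 2, so r1c3=2.
Step 30. [r7c6∈{1}] nothing but 1 survives at r7c6 ⇒ r7c6=1.
Step 31. [r4c2∈{6}] r4c2 is down to just 6. So r4c2=6.
Step 32. [r6c7∈{1}] r6c7 has the single candidate 1, so r6c7=1.
Step 33. [r9c1∈{5}] only 5 remains possible at r9c1, so r9c1=5.
Step 34. [r7c8∈{7}] nothing but 7 survives at r7c8. So r7c8=7.
Step 35. [r1c6∈{6}] r1c6 has the single candidate 6 ⇒ r1c6=6.
Step 36. [r2c9∈{2}] r2c9 is down to just 2 ⇒ r2c9=2.
Step 37. [r9c3∈{6}] only 6 remains possible at r9c3. So r9c3=6.
Step 38. [r5c6∈{8}] nothing but 8 survives at r5c6 ⇒ r5c6=8.

Answer: 1 4 2 3 9 6 7 5 8 / 6 8 7 1 4 5 9 3 2 / 3 9 5 2 8 7 6 4 1 / 2 6 9 7 1 3 5 8 4 / 7 1 4 5 2 8 3 6 9 / 8 5 3 9 6 4 1 2 7 / 9 3 8 4 5 1 2 7 6 / 4 7 1 6 3 2 8 9 5 / 5 2 6 8 7 9 4 1 3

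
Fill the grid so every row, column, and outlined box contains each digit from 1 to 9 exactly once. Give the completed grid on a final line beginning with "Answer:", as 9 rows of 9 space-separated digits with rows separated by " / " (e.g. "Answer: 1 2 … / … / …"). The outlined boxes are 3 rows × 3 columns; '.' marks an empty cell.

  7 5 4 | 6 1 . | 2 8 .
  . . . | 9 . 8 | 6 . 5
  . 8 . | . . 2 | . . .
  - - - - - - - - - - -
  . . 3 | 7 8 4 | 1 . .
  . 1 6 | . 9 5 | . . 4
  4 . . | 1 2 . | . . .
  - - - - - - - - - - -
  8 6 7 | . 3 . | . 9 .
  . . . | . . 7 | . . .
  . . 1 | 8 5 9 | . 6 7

Step 1. [r5c1∈{2}] r5c1 is down to just 2. So r5c1=2.
Step 2. [r9c1∈{3}] r9c1 is down to just 3, so r9c1=3.
Step 3. [r3c3∈{9}] r3c3 is down to just 9. So r3c3=9.
Step 4. [r6c7∈{3,5,7,8,9}] across col 7, 9 lands solely at r6c7. So r6c7=9.
Step 5. [r9c7∈{4}] only 4 remains possible at r9c7, so r9c7=4.
Step 6. [r7c4∈{2,4}] r7c4 is the only open cell in row 7 admitting 4, so r7c4=4.
Step 7. [r5c7∈{3,7,8}] r5c7 is the only open cell in row 5 admitting 8, so r5c7=8.
Step 8. [r5c8∈{3,7}] in row 5, 7 fits only at r5c8 ⇒ r5c8=7.
Step 9. [r8c4∈{2}] r8c4's peers cover all but 2, so r8c4=2.
Step 10. [r8c3∈{5}] r8c3's peers cover all but 5 ⇒ r8c3=5.
Step 11. [r1c6∈{3}] r1c6 is down to just 3. So r1c6=3.
Step 12. [r8c7∈{3}] nothing but 3 survives at r8c7. So r8c7=3.
Step 13. [r8c8∈{1}] r8c8's peers cover all but 1, so r8c8=1.
Step 14. [r2c5∈{4,7}] in row 2, 7 fits only at r2c5, so r2c5=7.
Step 15. [r4c2∈{9}] r4c2 is down to just 9. So r4c2=9.
Step 16. [r6c8∈{3,5}] r6c8 is the only open cell in row 6 admitting 5 ⇒ r6c8=5.
Step 17. [r4c9∈{2,6}] in row 4, 6 fits only at r4c9, so r4c9=6.
Step 18. [r2c8∈{3,4}] 4 has one home in row 2: r2c8, so r2c8=4.
Step 19. [r3c9∈{1,3}] 1 has one home in col 9: r3c9, so r3c9=1.
Step 20. [r9c2∈{2}] nothing but 2 survives at r9c2, so r9c2=2.
Step 21. [r7c7∈{5}] nothing but 5 survives at r7c7 ⇒ r7c7=5.
Step 22. [r4c1∈{5}] only 5 remains possible at r4c1, so r4c1=5.
Step 23. [r6c9∈{3}] nothing but 3 survives at r6c9. So r6c9=3.
Step 24. [r2c3∈{2}] only 2 remains possible at r2c3, so r2c3=2.
Step 25. [r8c1∈{9}] r8c1 has the single candidate 9 ⇒ r8c1=9.
Step 26. [r5c4∈{3}] only 3 remains possible at r5c4, so r5c4=3.
Step 27. [r6c3∈{8}] nothing but 8 survives at r6c3 ⇒ r6c3=8.
Step 28. [r8c9∈{8}] r8c9 has the single candidate 8. So r8c9=8.
Step 29. [r2c2∈{3}] r2c2's peers cover all but 3. So r2c2=3.
Step 30. [r7c6∈{1}] r7c6's peers cover all but 1, so r7c6=1.
Step 31. [r3c7∈{7}] r3c7 has the single candidate 7, so r3c7=7.
Step 32. [r3c4∈{5}] r3c4 is down to just 5, so r3c4=5.
Step 33. [r6c6∈{6}] r6c6's peers cover all but 6 ⇒ r6c6=6.
Step 34. [r6c2∈{7}] nothing but 7 survives at r6c2. So r6c2=7.
Step 35. [r3c8∈{3}] r3c8 has the single candidate 3 ⇒ r3c8=3.
Step 36. [r2c1∈{1}] nothing but 1 survives at r2c1 ⇒ r2c1=1.
Step 37. [r3c1∈{6}] nothing but 6 survives at r3c1 ⇒ r3c1=6.
Step 38. [r8c2∈{4}] r8c2's peers cover all but 4 ⇒ r8c2=4.
Step 39. [r1c9∈{9}] r1c9's peers cover all but 9. So r1c9=9.
Step 40. [r3c5∈{4}] r3c5's peers cover all but 4, so r3c5=4.
Step 41. [r4c8∈{2}] r4c8's peers cover all but 2. So r4c8=2.
Step 42. [r8c5∈{6}] r8c5 is down to just 6 ⇒ r8c5=6.
Step 43. [r7c9∈{2}] only 2 remains possible at r7c9, so r7c9=2.

Answer: 7 5 4 6 1 3 2 8 9 / 1 3 2 9 7 8 6 4 5 / 6 8 9 5 4 2 7 3 1 / 5 9 3 7 8 4 1 2 6 / 2 1 6 3 9 5 8 7 4 / 4 7 8 1 2 6 9 5 3 / 8 6 7 4 3 1 5 9 2 / 9 4 5 2 6 7 3 1 8 / 3 2 1 8 5 9 4 6 7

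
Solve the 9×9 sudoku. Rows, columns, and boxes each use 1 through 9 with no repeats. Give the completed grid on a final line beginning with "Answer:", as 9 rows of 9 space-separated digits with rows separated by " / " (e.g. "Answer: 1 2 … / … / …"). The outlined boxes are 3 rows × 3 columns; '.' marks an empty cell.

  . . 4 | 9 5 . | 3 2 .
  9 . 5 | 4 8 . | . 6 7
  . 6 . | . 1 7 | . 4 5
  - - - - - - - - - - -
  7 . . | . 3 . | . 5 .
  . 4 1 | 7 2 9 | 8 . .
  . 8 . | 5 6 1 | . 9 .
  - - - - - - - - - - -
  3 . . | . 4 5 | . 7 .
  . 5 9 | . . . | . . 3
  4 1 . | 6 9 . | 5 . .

Step 1. [r7c2∈{2}] r7c2's peers cover all but 2, so r7c2=2.
Step 2. [r6c1∈{2}] nothing but 2 survives at r6c1 ⇒ r6c1=2.
Step 3. [r9c8∈{8}] only 8 remains possible at r9c8 ⇒ r9c8=8.
Step 4. [r8c7∈{1,2,4,6}] row 8 places 4 nowhere but r8c7, so r8c7=4.
Step 5. [r4c3∈{6}] r4c3 is down to just 6. So r4c3=6.
Step 6. [r2c6∈{2,3}] in row 2, 2 fits only at r2c6 ⇒ r2c6=2.
Step 7. [r8c6∈{8}] r8c6 has the single candidate 8 ⇒ r8c6=8.
Step 8. [r7c7∈{1,6,9}] in col 7, 6 fits only at r7c7 ⇒ r7c7=6.
Step 9. [r3c3∈{2,3,8}] 2 has one home in row 3: r3c3 ⇒ r3c3=2.
Step 10. [r7c4∈{1}] only 1 remains possible at r7c4 ⇒ r7c4=1.
Step 11. [r1c1∈{1,8}] in col 1, 1 fits only at r1c1. So r1c1=1.
Step 12. [r4c9∈{1,2,4}] in col 9, 1 fits only at r4c9 ⇒ r4c9=1.
Step 13. [r1c9∈{8}] r1c9's peers cover all but 8 ⇒ r1c9=8.
Step 14. [r5c9∈{6}] nothing but 6 survives at r5c9. So r5c9=6.
Step 15. [r4c4∈{8}] r4c4 has the single candidate 8 ⇒ r4c4=8.
Step 16. [r6c3∈{3}] r6c3 is down to just 3. So r6c3=3.
Step 17. [r6c7∈{7}] r6c7 has the single candidate 7. So r6c7=7.
Step 18. [r1c2∈{7}] r1c2 has the single candidate 7, so r1c2=7.
Step 19. [r8c4∈{2}] r8c4 has the single candidate 2. So r8c4=2.
Step 20. [r8c5∈{7}] only 7 remains possible at r8c5 ⇒ r8c5=7.
Step 21. [r3c1∈{8}] r3c1 has the single candidate 8, so r3c1=8.
Step 22. [r2c2∈{3}] nothing but 3 survives at r2c2 ⇒ r2c2=3.
Step 23. [r4c2∈{9}] r4c2 has the single candidate 9, so r4c2=9.
Step 24. [r9c3∈{7}] only 7 remains possible at r9c3, so r9c3=7.
Step 25. [r7c9∈{9}] nothing but 9 survives at r7c9 ⇒ r7c9=9.
Step 26. [r5c1∈{5}] only 5 remains possible at r5c1. So r5c1=5.
Step 27. [r4c7∈{2}] r4c7 has the single candidate 2 ⇒ r4c7=2.
Step 28. [r8c8∈{1}] only 1 remains possible at r8c8, so r8c8=1.
Step 29. [r3c7∈{9}] nothing but 9 survives at r3c7, so r3c7=9.
Step 30. [r4c6∈{4}] only 4 remains possible at r4c6 ⇒ r4c6=4.
Step 31. [r2c7∈{1}] nothing but 1 survives at r2c7 ⇒ r2c7=1.
Step 32. [r1c6∈{6}] r1c6's peers cover all but 6. So r1c6=6.
Step 33. [r5c8∈{3}] only 3 remains possible at r5c8. So r5c8=3.
Step 34. [r3c4∈{3}] nothing but 3 survives at r3c4. So r3c4=3.
Step 35. [r6c9∈{4}] r6c9's peers cover all but 4. So r6c9=4.
Step 36. [r8c1∈{6}] r8c1 has the single candidate 6 ⇒ r8c1=6.
Step 37. [r9c9∈{2}] nothing but 2 survives at r9c9. So r9c9=2.
Step 38. [r9c6∈{3}] r9c6 has the single candidate 3 ⇒ r9c6=3.
Step 39. [r7c3∈{8}] r7c3's peers cover all but 8, so r7c3=8.

Answer: 1 7 4 9 5 6 3 2 8 / 9 3 5 4 8 2 1 6 7 / 8 6 2 3 1 7 9 4 5 / 7 9 6 8 3 4 2 5 1 / 5 4 1 7 2 9 8 3 6 / 2 8 3 5 6 1 7 9 4 / 3 2 8 1 4 5 6 7 9 / 6 5 9 2 7 8 4 1 3 / 4 1 7 6 9 3 5 8 2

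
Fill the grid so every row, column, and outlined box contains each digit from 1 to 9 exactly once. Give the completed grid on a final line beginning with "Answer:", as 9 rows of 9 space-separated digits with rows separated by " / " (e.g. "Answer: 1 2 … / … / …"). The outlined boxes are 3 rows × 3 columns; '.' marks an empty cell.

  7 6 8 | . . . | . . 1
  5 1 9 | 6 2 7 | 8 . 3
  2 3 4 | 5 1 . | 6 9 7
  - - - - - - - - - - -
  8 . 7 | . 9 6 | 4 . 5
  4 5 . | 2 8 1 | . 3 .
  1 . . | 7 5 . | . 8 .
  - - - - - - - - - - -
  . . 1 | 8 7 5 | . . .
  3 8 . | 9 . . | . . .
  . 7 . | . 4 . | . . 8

Step 1. [r8c8∈{1,2,4,5,6,7}] in col 8, 7 fits only at r8c8 ⇒ r8c8=7.
Step 2. [r8c6∈{2}] only 2 remains possible at r8c6 ⇒ r8c6=2.
Step 3. [r4c2∈{2}] r4c2 has the single candidate 2, so r4c2=2.
Step 4. [r5c3∈{6}] r5c3 is down to just 6 ⇒ r5c3=6.
Step 5. [r5c9∈{9}] r5c9's peers cover all but 9. So r5c9=9.
Step 6. [r6c7∈{2}] r6c7 has the single candidate 2. So r6c7=2.
Step 7. [r9c6∈{3}] r9c6's peers cover all but 3. So r9c6=3.
Step 8. [r7c9∈{2,4,6}] in col 9, 2 fits only at r7c9, so r7c9=2.
Step 9. [r1c4∈{3,4}] in col 4, 4 fits only at r1c4, so r1c4=4.
Step 10. [r8c7∈{1,5}] r8c7 is the only open cell in row 8 admitting 1, so r8c7=1.
Step 11. [r8c9∈{4,6}] across row 8, 4 lands solely at r8c9. So r8c9=4.
Step 12. [r7c8∈{6}] r7c8 has the single candidate 6, so r7c8=6.
Step 13. [r7c1∈{9}] r7c1 is down to just 9, so r7c1=9.
Step 14. [r9c8∈{5}] nothing but 5 survives at r9c8. So r9c8=5.
Step 15. [r6c3∈{3}] only 3 remains possible at r6c3. So r6c3=3.
Step 16. [r9c3∈{2}] only 2 remains possible at r9c3 ⇒ r9c3=2.
Step 17. [r6c6∈{4}] r6c6's peers cover all but 4. So r6c6=4.
Step 18. [r3c6∈{8}] r3c6's peers cover all but 8, so r3c6=8.
Step 19. [r1c7∈{5}] r1c7 is down to just 5, so r1c7=5.
Step 20. [r6c9∈{6}] r6c9 has the single candidate 6 ⇒ r6c9=6.
Step 21. [r1c5∈{3}] r1c5's peers cover all but 3 ⇒ r1c5=3.
Step 22. [r9c7∈{9}] r9c7 is down to just 9. So r9c7=9.
Step 23. [r4c4∈{3}] r4c4 is down to just 3 ⇒ r4c4=3.
Step 24. [r7c7∈{3}] only 3 remains possible at r7c7. So r7c7=3.
Step 25. [r9c4∈{1}] r9c4 is down to just 1 ⇒ r9c4=1.
Step 26. [r7c2∈{4}] nothing but 4 survives at r7c2 ⇒ r7c2=4.
Step 27. [r5c7∈{7}] nothing but 7 survives at r5c7 ⇒ r5c7=7.
Step 28. [r1c8∈{2}] nothing but 2 survives at r1c8 ⇒ r1c8=2.
Step 29. [r2c8∈{4}] r2c8 has the single candidate 4, so r2c8=4.
Step 30. [r9c1∈{6}] r9c1 is down to just 6, so r9c1=6.
Step 31. [r4c8∈{1}] nothing but 1 survives at r4c8 ⇒ r4c8=1.
Step 32. [r6c2∈{9}] only 9 remains possible at r6c2, so r6c2=9.
Step 33. [r1c6∈{9}] nothing but 9 survives at r1c6 ⇒ r1c6=9.
Step 34. [r8c5∈{6}] r8c5 has the single candidate 6 ⇒ r8c5=6.
Step 35. [r8c3∈{5}] r8c3 is down to just 5, so r8c3=5.

Answer: 7 6 8 4 3 9 5 2 1 / 5 1 9 6 2 7 8 4 3 / 2 3 4 5 1 8 6 9 7 / 8 2 7 3 9 6 4 1 5 / 4 5 6 2 8 1 7 3 9 / 1 9 3 7 5 4 2 8 6 / 9 4 1 8 7 5 3 6 2 / 3 8 5 9 6 2 1 7 4 / 6 7 2 1 4 3 9 5 8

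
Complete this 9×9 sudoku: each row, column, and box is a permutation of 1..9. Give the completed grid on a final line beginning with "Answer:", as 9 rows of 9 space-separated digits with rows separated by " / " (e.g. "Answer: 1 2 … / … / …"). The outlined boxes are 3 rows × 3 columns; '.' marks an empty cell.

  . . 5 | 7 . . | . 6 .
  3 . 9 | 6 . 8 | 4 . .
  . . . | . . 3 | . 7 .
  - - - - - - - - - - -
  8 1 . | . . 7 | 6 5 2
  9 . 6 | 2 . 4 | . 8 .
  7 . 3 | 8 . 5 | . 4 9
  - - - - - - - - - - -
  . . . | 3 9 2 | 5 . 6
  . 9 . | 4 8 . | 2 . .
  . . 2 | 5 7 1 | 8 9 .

Step 1. [r3c4∈{1,9}] in col 4, 1 fits only at r3c4 ⇒ r3c4=1.
Step 2. [r1c1∈{1,2,4}] in box 1, 1 fits only at r1c1. So r1c1=1.
Step 3. [r3c1∈{2,4,6}] across col 1, 2 lands solely at r3c1 ⇒ r3c1=2.
Step 4. [r7c8∈{1}] r7c8's peers cover all but 1. So r7c8=1.
Step 5. [r7c1∈{4}] only 4 remains possible at r7c1, so r7c1=4.
Step 6. [r6c7∈{1}] r6c7 has the single candidate 1. So r6c7=1.
Step 7. [r3c2∈{4,6,8}] r3c2 is the only open cell in row 3 admitting 6. So r3c2=6.
Step 8. [r8c9∈{3,7}] in box 9, 7 fits only at r8c9. So r8c9=7.
Step 9. [r5c9∈{3}] nothing but 3 survives at r5c9, so r5c9=3.
Step 10. [r1c2∈{4,8}] r1c2 is the only open cell in col 2 admitting 4 ⇒ r1c2=4.
Step 11. [r7c2∈{7,8}] across col 2, 8 lands solely at r7c2 ⇒ r7c2=8.
Step 12. [r9c1∈{6}] r9c1 has the single candidate 6. So r9c1=6.
Step 13. [r2c8∈{2}] r2c8 is down to just 2 ⇒ r2c8=2.
Step 14. [r2c5∈{5}] r2c5 is down to just 5, so r2c5=5.
Step 15. [r3c3∈{8}] only 8 remains possible at r3c3 ⇒ r3c3=8.
Step 16. [r1c6∈{9}] r1c6's peers cover all but 9 ⇒ r1c6=9.
Step 17. [r3c5∈{4}] r3c5 has the single candidate 4 ⇒ r3c5=4.
Step 18. [r2c2∈{7}] r2c2's peers cover all but 7. So r2c2=7.
Step 19. [r5c7∈{7}] r5c7 is down to just 7, so r5c7=7.
Step 20. [r7c3∈{7}] nothing but 7 survives at r7c3 ⇒ r7c3=7.
Step 21. [r5c2∈{5}] r5c2 is down to just 5 ⇒ r5c2=5.
Step 22. [r4c3∈{4}] r4c3 is down to just 4, so r4c3=4.
Step 23. [r6c5∈{6}] only 6 remains possible at r6c5. So r6c5=6.
Step 24. [r4c5∈{3}] r4c5's peers cover all but 3, so r4c5=3.
Step 25. [r8c8∈{3}] nothing but 3 survives at r8c8, so r8c8=3.
Step 26. [r9c2∈{3}] r9c2 has the single candidate 3, so r9c2=3.
Step 27. [r2c9∈{1}] only 1 remains possible at r2c9 ⇒ r2c9=1.
Step 28. [r8c6∈{6}] nothing but 6 survives at r8c6, so r8c6=6.
Step 29. [r5c5∈{1}] only 1 remains possible at r5c5 ⇒ r5c5=1.
Step 30. [r3c7∈{9}] r3c7 has the single candidate 9, so r3c7=9.
Step 31. [r1c7∈{3}] r1c7 is down to just 3, so r1c7=3.
Step 32. [r8c3∈{1}] r8c3 has the single candidate 1. So r8c3=1.
Step 33. [r6c2∈{2}] only 2 remains possible at r6c2 ⇒ r6c2=2.
Step 34. [r4c4∈{9}] r4c4 has the single candidate 9 ⇒ r4c4=9.
Step 35. [r1c9∈{8}] nothing but 8 survives at r1c9. So r1c9=8.
Step 36. [r1c5∈{2}] r1c5 has the single candidate 2, so r1c5=2.
Step 37. [r9c9∈{4}] r9c9's peers cover all but 4 ⇒ r9c9=4.
Step 38. [r3c9∈{5}] only 5 remains possible at r3c9 ⇒ r3c9=5.
Step 39. [r8c1∈{5}] r8c1 has the single candidate 5 ⇒ r8c1=5.

Answer: 1 4 5 7 2 9 3 6 8 / 3 7 9 6 5 8 4 2 1 / 2 6 8 1 4 3 9 7 5 / 8 1 4 9 3 7 6 5 2 / 9 5 6 2 1 4 7 8 3 / 7 2 3 8 6 5 1 4 9 / 4 8 7 3 9 2 5 1 6 / 5 9 1 4 8 6 2 3 7 / 6 3 2 5 7 1 8 9 4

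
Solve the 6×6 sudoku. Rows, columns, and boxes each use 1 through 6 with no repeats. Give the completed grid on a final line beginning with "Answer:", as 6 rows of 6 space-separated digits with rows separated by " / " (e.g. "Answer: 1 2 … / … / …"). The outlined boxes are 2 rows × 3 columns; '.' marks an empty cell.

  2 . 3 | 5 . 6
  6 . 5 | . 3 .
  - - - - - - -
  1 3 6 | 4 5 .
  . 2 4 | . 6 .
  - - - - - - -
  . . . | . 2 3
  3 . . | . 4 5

Step 1. [r5c2∈{1,4,5,6}] r5c2 is the only open cell in col 2 admitting 5 ⇒ r5c2=5.
Step 2. [r5c3∈{1}] r5c3's peers cover all but 1. So r5c3=1.
Step 3. [r6c4∈{1,6}] r6c4 is the only open cell in row 6 admitting 1, so r6c4=1.
Step 4. [r2c6∈{1,2,4}] r2c6 is the only open cell in col 6 admitting 4, so r2c6=4.
Step 5. [r2c2∈{1}] r2c2's peers cover all but 1. So r2c2=1.
Step 6. [r5c4∈{6}] nothing but 6 survives at r5c4 ⇒ r5c4=6.
Step 7. [r1c2∈{4}] r1c2 has the single candidate 4. So r1c2=4.
Step 8. [r4c6∈{1}] r4c6 has the single candidate 1 ⇒ r4c6=1.
Step 9. [r6c2∈{6}] nothing but 6 survives at r6c2. So r6c2=6.
Step 10. [r5c1∈{4}] r5c1's peers cover all but 4, so r5c1=4.
Step 11. [r1c5∈{1}] only 1 remains possible at r1c5 ⇒ r1c5=1.
Step 12. [r6c3∈{2}] r6c3 has the single candidate 2, so r6c3=2.
Step 13. [r4c4∈{3}] r4c4's peers cover all but 3, so r4c4=3.
Step 14. [r4c1∈{5}] r4c1 has the single candidate 5 ⇒ r4c1=5.
Step 15. [r3c6∈{2}] nothing but 2 survives at r3c6 ⇒ r3c6=2.
Step 16. [r2c4∈{2}] r2c4 is down to just 2, so r2c4=2.

Answer: 2 4 3 5 1 6 / 6 1 5 2 3 4 / 1 3 6 4 5 2 / 5 2 4 3 6 1 / 4 5 1 6 2 3 / 3 6 2 1 4 5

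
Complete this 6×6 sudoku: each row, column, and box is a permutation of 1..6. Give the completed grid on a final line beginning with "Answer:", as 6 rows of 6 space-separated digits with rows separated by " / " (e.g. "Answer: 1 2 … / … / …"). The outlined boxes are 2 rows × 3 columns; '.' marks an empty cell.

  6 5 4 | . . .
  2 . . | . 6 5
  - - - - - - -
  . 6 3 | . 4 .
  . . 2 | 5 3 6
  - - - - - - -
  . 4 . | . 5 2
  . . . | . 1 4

Step 1. [r3c6∈{1}] r3c6 is down to just 1 ⇒ r3c6=1.
Step 2. [r1c4∈{1,2,3}] across row 1, 1 lands solely at r1c4, so r1c4=1.
Step 3. [r2c2∈{1,3}] r2c2 is the only open cell in box 1 admitting 3 ⇒ r2c2=3.
Step 4. [r6c3∈{5,6}] col 3 places 5 nowhere but r6c3. So r6c3=5.
Step 5. [r6c4∈{3,6}] row 6 places 6 nowhere but r6c4, so r6c4=6.
Step 6. [r4c2∈{1}] r4c2 is down to just 1 ⇒ r4c2=1.
Step 7. [r5c1∈{1,3}] r5c1 is the only open cell in col 1 admitting 1. So r5c1=1.
Step 8. [r6c1∈{3}] r6c1 is down to just 3, so r6c1=3.
Step 9. [r5c3∈{6}] r5c3's peers cover all but 6. So r5c3=6.
Step 10. [r5c4∈{3}] r5c4 has the single candidate 3, so r5c4=3.
Step 11. [r1c5∈{2}] r1c5 is down to just 2. So r1c5=2.
Step 12. [r2c3∈{1}] r2c3's peers cover all but 1. So r2c3=1.
Step 13. [r6c2∈{2}] only 2 remains possible at r6c2. So r6c2=2.
Step 14. [r3c1∈{5}] only 5 remains possible at r3c1. So r3c1=5.
Step 15. [r4c1∈{4}] r4c1's peers cover all but 4 ⇒ r4c1=4.
Step 16. [r3c4∈{2}] r3c4's peers cover all but 2. So r3c4=2.
Step 17. [r1c6∈{3}] only 3 remains possible at r1c6. So r1c6=3.
Step 18. [r2c4∈{4}] only 4 remains possible at r2c4 ⇒ r2c4=4.

Answer: 6 5 4 1 2 3 / 2 3 1 4 6 5 / 5 6 3 2 4 1 / 4 1 2 5 3 6 / 1 4 6 3 5 2 / 3 2 5 6 1 4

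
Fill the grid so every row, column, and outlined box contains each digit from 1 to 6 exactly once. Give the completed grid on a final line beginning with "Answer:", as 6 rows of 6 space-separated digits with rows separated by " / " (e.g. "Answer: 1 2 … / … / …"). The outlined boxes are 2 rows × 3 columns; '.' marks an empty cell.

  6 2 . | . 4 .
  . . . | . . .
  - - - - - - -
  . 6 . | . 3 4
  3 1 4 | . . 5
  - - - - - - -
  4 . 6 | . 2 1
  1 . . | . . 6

Step 1. [r2c1∈{5}] r2c1's peers cover all but 5, so r2c1=5.
Step 2. [r1c4∈{1,3,5}] across row 1, 5 lands solely at r1c4, so r1c4=5.
Step 3. [r5c4∈{3}] nothing but 3 survives at r5c4, so r5c4=3.
Step 4. [r6c3∈{2,3,5}] 2 has one home in row 6: r6c3. So r6c3=2.
Step 5. [r4c4∈{2,6}] 2 has one home in row 4: r4c4. So r4c4=2.
Step 6. [r2c5∈{1,6}] across col 5, 1 lands solely at r2c5, so r2c5=1.
Step 7. [r2c3∈{3}] r2c3's peers cover all but 3. So r2c3=3.
Step 8. [r5c2∈{5}] only 5 remains possible at r5c2. So r5c2=5.
Step 9. [r6c4∈{4}] r6c4's peers cover all but 4 ⇒ r6c4=4.
Step 10. [r2c6∈{2}] nothing but 2 survives at r2c6 ⇒ r2c6=2.
Step 11. [r3c1∈{2}] r3c1 has the single candidate 2 ⇒ r3c1=2.
Step 12. [r1c3∈{1}] r1c3 is down to just 1 ⇒ r1c3=1.
Step 13. [r4c5∈{6}] r4c5 has the single candidate 6. So r4c5=6.
Step 14. [r1c6∈{3}] r1c6 has the single candidate 3 ⇒ r1c6=3.
Step 15. [r6c2∈{3}] only 3 remains possible at r6c2. So r6c2=3.
Step 16. [r3c4∈{1}] r3c4 has the single candidate 1 ⇒ r3c4=1.
Step 17. [r2c2∈{4}] nothing but 4 survives at r2c2. So r2c2=4.
Step 18. [r6c5∈{5}] nothing but 5 survives at r6c5. So r6c5=5.
Step 19. [r3c3∈{5}] r3c3 is down to just 5 ⇒ r3c3=5.
Step 20. [r2c4∈{6}] nothing but 6 survives at r2c4, so r2c4=6.

Answer: 6 2 1 5 4 3 / 5 4 3 6 1 2 / 2 6 5 1 3 4 / 3 1 4 2 6 5 / 4 5 6 3 2 1 / 1 3 2 4 5 6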